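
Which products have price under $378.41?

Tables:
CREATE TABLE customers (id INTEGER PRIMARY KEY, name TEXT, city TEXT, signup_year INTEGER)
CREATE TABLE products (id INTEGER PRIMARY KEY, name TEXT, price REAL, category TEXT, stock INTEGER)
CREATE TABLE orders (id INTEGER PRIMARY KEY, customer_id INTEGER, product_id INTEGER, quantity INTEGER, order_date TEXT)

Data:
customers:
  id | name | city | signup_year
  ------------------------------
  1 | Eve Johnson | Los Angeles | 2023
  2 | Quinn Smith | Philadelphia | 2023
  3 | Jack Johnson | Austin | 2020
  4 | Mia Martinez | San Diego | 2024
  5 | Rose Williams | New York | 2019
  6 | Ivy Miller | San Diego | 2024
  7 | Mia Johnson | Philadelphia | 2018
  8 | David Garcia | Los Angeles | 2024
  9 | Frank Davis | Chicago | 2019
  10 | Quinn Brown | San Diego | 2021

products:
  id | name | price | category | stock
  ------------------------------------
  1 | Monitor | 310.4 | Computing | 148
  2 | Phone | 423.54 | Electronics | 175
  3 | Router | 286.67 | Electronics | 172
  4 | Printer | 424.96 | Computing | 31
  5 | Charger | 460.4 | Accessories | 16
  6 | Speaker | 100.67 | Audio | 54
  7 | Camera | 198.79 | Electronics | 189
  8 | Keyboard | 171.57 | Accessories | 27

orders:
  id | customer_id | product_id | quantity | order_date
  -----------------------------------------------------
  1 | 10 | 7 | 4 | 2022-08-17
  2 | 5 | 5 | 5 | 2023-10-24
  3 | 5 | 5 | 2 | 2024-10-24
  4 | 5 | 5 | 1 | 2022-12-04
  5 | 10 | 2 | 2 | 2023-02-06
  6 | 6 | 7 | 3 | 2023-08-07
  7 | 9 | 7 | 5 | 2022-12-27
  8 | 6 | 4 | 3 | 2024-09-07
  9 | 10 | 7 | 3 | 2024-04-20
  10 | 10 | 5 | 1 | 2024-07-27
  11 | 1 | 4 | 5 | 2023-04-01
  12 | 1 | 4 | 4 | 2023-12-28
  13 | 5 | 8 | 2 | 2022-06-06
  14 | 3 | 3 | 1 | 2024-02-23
SELECT name, price FROM products WHERE price < 378.41

Execution result:
name | price
Monitor | 310.40
Router | 286.67
Speaker | 100.67
Camera | 198.79
Keyboard | 171.57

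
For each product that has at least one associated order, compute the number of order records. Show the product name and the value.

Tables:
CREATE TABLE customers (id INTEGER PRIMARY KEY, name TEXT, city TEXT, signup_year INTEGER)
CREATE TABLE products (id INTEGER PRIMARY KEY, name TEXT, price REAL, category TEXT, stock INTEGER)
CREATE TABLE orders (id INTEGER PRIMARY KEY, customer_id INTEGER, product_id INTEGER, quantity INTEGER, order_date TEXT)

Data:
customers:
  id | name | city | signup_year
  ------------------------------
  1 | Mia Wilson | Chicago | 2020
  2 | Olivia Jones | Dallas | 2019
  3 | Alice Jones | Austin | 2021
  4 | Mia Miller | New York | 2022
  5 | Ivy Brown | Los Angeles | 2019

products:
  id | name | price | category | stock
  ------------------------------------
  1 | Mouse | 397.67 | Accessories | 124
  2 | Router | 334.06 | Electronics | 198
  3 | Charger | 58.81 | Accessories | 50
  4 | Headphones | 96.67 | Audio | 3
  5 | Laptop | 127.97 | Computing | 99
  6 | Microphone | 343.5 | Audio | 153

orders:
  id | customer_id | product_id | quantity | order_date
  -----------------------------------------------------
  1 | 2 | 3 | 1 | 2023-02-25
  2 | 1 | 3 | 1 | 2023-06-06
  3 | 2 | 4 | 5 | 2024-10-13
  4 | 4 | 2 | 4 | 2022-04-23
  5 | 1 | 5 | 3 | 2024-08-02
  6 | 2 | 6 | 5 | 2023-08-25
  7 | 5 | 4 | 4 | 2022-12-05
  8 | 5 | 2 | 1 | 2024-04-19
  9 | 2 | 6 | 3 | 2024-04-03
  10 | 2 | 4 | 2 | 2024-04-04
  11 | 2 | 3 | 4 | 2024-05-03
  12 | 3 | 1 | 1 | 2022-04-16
SELECT p.name, COUNT(*) AS n FROM orders c JOIN products p ON c.product_id = p.id GROUP BY p.id, p.name

Execution result:
name | n
Mouse | 1
Router | 2
Charger | 3
Headphones | 3
Laptop | 1
Microphone | 2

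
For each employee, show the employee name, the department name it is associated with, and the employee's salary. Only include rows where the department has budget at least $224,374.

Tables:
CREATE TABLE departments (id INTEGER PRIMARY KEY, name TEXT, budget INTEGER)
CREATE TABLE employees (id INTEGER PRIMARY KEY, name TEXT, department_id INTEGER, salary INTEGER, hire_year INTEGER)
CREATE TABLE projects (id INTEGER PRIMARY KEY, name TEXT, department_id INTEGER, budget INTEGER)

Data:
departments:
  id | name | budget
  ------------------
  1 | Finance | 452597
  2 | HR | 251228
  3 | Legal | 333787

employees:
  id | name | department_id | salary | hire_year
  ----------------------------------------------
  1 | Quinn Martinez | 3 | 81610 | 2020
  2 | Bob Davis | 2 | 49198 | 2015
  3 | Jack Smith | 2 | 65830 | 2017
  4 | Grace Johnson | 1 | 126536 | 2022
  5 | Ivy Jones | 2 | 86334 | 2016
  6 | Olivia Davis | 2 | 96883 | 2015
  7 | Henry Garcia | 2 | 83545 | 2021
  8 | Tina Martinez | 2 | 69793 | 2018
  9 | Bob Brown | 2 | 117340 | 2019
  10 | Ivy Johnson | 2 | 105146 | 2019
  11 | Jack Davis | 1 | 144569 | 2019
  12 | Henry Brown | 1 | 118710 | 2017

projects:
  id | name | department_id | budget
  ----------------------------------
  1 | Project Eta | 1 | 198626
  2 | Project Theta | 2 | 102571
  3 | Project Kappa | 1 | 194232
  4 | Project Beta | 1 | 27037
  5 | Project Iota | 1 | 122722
SELECT c.name, p.name AS department, c.salary FROM employees c JOIN departments p ON c.department_id = p.id WHERE p.budget >= 224374

Execution result:
name | department | salary
Quinn Martinez | Legal | 81610
Bob Davis | HR | 49198
Jack Smith | HR | 65830
Grace Johnson | Finance | 126536
Ivy Jones | HR | 86334
Olivia Davis | HR | 96883
Henry Garcia | HR | 83545
Tina Martinez | HR | 69793
Bob Brown | HR | 117340
Ivy Johnson | HR | 105146
Jack Davis | Finance | 144569
Henry Brown | Finance | 118710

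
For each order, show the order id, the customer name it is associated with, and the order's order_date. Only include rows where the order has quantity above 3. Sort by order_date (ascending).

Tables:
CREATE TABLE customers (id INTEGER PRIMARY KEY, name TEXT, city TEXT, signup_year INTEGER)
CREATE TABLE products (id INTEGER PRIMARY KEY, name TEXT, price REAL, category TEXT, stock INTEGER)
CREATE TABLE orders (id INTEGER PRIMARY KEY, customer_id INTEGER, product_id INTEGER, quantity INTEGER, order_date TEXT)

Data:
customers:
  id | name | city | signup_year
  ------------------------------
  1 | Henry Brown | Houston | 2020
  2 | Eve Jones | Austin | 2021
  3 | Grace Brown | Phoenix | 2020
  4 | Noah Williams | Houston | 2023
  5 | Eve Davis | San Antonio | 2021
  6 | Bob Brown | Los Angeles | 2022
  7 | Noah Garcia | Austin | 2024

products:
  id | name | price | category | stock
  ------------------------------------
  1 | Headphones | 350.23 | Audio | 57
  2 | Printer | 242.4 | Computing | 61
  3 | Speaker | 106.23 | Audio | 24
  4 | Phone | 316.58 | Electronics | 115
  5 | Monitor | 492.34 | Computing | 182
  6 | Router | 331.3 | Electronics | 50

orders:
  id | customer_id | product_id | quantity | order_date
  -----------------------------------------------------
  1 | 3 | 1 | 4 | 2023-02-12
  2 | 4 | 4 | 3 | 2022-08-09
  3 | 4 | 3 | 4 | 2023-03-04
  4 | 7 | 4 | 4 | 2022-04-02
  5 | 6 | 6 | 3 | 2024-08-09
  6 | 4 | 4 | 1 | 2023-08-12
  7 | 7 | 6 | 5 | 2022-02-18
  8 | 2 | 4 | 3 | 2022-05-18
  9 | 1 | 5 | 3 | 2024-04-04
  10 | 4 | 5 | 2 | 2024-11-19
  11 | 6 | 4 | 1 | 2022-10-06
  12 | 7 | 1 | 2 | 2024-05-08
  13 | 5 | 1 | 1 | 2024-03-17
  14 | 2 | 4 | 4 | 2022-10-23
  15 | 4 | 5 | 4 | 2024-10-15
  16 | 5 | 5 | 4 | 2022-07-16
SELECT c.id, p.name AS customer, c.order_date FROM orders c JOIN customers p ON c.customer_id = p.id WHERE c.quantity > 3 ORDER BY c.order_date ASC

Execution result:
id | customer | order_date
7 | Noah Garcia | 2022-02-18
4 | Noah Garcia | 2022-04-02
16 | Eve Davis | 2022-07-16
14 | Eve Jones | 2022-10-23
1 | Grace Brown | 2023-02-12
3 | Noah Williams | 2023-03-04
15 | Noah Williams | 2024-10-15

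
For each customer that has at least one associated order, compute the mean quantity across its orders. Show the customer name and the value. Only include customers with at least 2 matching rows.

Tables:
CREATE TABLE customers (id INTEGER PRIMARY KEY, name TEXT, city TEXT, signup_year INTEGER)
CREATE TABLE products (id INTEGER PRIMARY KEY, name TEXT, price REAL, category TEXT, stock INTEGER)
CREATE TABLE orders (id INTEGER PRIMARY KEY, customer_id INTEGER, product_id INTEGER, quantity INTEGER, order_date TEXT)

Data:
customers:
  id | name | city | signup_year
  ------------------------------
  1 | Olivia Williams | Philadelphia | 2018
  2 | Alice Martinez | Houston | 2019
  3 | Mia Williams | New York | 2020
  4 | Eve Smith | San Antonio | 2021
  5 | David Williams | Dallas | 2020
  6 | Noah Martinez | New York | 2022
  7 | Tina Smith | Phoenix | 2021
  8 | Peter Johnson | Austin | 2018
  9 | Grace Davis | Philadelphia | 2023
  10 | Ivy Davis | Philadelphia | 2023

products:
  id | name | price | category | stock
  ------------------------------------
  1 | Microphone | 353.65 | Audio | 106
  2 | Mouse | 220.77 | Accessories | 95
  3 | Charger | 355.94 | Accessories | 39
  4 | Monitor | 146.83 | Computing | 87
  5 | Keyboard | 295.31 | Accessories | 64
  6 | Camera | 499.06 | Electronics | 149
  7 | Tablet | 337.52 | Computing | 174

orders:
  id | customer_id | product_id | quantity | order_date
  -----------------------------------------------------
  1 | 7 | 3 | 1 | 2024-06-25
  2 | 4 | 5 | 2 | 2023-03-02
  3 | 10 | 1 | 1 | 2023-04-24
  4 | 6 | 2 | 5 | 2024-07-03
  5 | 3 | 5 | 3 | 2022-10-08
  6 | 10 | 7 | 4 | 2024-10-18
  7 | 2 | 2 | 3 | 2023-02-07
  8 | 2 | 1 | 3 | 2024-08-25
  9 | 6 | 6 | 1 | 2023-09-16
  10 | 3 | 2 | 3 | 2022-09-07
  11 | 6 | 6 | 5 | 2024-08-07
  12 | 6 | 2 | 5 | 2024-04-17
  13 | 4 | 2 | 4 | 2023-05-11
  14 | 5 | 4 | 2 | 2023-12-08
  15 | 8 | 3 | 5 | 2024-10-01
SELECT p.name, AVG(c.quantity) AS avg_quantity FROM orders c JOIN customers p ON c.customer_id = p.id GROUP BY p.id, p.name HAVING COUNT(*) >= 2

Execution result:
name | avg_quantity
Alice Martinez | 3.00
Mia Williams | 3.00
Eve Smith | 3.00
Noah Martinez | 4.00
Ivy Davis | 2.50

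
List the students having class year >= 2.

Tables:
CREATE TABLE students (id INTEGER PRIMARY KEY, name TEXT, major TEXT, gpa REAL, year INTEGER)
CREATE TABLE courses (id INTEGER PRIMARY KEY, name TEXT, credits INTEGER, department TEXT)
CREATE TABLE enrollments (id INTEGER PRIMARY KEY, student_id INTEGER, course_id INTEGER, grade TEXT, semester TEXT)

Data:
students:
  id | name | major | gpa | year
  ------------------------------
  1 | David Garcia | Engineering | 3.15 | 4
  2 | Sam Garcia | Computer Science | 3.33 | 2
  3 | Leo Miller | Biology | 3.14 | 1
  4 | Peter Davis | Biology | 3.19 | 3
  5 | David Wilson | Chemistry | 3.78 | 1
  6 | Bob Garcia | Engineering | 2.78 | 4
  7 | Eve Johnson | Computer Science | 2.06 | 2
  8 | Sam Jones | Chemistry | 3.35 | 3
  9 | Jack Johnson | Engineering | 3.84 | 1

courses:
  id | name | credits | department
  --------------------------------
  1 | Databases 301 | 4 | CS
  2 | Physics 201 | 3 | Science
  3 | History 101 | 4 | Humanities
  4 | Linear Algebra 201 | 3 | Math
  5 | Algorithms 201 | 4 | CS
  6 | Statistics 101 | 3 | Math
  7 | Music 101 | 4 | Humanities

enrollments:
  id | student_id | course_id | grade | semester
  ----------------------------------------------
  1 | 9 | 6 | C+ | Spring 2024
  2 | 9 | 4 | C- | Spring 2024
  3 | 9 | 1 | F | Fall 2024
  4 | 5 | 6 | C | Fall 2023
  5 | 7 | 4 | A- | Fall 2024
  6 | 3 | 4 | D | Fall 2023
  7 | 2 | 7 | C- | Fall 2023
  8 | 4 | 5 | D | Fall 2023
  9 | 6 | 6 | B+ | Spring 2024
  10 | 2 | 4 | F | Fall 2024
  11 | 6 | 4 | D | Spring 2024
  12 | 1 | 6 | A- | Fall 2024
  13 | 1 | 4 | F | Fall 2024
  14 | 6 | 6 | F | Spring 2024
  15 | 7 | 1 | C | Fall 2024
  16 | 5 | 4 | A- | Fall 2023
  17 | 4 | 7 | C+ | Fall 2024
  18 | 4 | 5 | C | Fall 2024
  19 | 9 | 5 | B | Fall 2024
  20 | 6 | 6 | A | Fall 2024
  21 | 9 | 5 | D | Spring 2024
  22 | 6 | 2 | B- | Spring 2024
SELECT name, year FROM students WHERE year >= 2

Execution result:
name | year
David Garcia | 4
Sam Garcia | 2
Peter Davis | 3
Bob Garcia | 4
Eve Johnson | 2
Sam Jones | 3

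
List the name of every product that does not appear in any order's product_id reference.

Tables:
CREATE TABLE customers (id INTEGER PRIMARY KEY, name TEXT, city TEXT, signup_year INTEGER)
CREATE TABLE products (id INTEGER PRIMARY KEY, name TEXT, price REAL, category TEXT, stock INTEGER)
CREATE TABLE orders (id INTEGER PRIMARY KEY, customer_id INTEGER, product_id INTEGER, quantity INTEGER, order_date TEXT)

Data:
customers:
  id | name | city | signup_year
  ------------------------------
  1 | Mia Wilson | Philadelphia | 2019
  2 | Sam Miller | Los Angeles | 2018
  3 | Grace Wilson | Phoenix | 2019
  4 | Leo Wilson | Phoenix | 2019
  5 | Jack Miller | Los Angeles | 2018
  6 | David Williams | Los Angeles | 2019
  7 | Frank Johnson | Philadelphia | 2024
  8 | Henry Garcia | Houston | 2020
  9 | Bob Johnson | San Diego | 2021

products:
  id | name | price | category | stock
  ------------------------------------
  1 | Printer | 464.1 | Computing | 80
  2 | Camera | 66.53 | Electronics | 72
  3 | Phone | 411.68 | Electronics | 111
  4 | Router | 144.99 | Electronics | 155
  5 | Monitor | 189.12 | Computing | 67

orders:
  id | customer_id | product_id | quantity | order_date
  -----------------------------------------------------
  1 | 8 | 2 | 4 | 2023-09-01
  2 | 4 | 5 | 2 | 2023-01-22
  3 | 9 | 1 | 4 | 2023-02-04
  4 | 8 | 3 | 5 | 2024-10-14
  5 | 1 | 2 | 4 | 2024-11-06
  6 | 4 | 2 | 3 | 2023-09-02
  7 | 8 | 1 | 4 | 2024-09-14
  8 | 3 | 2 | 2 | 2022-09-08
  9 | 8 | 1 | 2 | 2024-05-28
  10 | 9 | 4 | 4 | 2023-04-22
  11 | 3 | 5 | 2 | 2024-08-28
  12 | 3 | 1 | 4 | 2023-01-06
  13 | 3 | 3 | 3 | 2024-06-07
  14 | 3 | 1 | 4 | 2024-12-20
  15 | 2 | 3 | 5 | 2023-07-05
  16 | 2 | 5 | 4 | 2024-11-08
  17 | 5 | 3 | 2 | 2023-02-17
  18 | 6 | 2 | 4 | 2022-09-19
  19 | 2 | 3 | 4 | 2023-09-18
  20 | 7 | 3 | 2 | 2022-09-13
SELECT p.name FROM products p LEFT JOIN orders c ON c.product_id = p.id WHERE c.id IS NULL

Execution result:
(no rows)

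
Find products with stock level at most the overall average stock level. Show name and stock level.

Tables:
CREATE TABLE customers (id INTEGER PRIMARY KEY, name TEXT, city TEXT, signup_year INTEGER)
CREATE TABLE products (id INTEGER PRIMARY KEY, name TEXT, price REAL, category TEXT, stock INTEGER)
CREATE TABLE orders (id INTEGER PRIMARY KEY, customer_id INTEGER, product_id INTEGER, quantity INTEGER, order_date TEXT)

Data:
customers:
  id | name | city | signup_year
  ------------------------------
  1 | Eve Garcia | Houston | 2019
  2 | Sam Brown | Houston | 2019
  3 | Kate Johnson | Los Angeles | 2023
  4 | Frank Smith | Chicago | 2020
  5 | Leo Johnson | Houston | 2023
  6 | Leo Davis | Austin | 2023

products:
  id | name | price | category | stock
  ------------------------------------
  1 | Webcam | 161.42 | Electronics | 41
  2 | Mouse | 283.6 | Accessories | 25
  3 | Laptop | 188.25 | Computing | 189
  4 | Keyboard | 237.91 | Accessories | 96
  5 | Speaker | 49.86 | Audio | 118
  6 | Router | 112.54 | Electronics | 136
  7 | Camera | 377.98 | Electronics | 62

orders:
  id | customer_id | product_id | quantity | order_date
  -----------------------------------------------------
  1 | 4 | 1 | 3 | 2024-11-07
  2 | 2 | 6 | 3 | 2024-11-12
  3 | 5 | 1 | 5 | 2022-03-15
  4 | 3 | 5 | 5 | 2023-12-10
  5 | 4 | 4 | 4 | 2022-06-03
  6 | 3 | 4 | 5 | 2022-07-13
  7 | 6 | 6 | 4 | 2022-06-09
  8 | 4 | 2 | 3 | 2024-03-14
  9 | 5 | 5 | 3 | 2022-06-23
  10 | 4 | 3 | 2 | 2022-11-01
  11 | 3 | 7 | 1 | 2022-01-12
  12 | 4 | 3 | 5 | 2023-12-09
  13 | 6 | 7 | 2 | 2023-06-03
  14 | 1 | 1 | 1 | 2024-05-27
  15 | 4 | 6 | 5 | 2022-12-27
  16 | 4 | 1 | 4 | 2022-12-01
SELECT name, stock FROM products WHERE stock <= (SELECT AVG(stock) FROM products)

Execution result:
name | stock
Webcam | 41
Mouse | 25
Camera | 62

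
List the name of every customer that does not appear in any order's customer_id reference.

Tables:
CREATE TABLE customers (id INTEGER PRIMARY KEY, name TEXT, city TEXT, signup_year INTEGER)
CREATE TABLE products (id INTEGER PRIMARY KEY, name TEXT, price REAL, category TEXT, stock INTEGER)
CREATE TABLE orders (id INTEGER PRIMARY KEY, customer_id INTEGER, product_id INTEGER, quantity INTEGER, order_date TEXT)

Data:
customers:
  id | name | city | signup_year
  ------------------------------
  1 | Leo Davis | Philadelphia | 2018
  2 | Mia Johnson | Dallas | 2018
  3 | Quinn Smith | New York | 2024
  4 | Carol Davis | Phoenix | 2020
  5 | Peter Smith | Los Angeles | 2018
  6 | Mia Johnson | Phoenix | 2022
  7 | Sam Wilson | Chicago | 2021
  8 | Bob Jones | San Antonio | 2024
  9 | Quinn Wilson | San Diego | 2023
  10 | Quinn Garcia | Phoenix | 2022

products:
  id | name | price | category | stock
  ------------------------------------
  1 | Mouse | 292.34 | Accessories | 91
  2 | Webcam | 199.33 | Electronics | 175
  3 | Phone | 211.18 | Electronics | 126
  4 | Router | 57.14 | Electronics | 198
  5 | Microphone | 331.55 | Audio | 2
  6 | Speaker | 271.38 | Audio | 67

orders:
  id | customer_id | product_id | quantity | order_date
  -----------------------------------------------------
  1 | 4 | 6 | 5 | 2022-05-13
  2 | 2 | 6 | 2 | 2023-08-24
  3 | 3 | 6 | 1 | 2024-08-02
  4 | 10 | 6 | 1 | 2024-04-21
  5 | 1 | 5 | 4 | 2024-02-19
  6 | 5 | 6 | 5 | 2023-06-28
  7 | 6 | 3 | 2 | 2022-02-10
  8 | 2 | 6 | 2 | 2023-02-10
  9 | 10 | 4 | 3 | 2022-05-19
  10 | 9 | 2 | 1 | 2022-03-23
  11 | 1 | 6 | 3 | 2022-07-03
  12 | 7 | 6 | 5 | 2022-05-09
SELECT p.name FROM customers p LEFT JOIN orders c ON c.customer_id = p.id WHERE c.id IS NULL

Execution result:
Bob Jones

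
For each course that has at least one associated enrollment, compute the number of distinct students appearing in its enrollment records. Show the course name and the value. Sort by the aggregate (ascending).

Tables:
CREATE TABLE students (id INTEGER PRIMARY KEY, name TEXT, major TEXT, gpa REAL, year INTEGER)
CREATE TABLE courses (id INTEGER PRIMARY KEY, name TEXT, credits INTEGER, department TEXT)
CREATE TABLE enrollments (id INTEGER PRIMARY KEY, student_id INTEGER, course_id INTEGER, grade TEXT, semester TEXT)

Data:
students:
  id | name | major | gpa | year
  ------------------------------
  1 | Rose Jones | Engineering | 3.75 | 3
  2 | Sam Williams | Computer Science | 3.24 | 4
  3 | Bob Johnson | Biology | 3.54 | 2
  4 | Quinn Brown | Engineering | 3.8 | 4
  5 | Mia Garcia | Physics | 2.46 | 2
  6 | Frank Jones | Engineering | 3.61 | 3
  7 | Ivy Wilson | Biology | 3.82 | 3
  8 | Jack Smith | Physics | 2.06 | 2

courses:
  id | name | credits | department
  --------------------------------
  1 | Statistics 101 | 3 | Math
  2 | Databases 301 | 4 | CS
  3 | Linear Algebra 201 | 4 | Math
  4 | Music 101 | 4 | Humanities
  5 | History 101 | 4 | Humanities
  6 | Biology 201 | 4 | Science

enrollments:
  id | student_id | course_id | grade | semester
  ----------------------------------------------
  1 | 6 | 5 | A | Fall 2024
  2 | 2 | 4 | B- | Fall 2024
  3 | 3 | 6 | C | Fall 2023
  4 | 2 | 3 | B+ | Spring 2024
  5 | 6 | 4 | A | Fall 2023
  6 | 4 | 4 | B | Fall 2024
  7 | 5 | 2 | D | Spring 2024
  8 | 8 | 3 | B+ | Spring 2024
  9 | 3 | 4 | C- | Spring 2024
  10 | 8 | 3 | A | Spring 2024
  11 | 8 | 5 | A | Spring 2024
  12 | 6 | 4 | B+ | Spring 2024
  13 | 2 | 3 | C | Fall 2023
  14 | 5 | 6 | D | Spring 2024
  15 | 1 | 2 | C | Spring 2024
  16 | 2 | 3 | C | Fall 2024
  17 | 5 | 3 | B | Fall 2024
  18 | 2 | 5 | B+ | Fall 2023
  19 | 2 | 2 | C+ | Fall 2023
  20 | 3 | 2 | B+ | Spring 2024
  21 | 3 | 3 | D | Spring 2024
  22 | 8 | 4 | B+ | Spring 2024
SELECT p.name, COUNT(DISTINCT c.student_id) AS distinct_student_count FROM enrollments c JOIN courses p ON c.course_id = p.id GROUP BY p.id, p.name ORDER BY distinct_student_count ASC

Execution result:
name | distinct_student_count
Biology 201 | 2
History 101 | 3
Databases 301 | 4
Linear Algebra 201 | 4
Music 101 | 5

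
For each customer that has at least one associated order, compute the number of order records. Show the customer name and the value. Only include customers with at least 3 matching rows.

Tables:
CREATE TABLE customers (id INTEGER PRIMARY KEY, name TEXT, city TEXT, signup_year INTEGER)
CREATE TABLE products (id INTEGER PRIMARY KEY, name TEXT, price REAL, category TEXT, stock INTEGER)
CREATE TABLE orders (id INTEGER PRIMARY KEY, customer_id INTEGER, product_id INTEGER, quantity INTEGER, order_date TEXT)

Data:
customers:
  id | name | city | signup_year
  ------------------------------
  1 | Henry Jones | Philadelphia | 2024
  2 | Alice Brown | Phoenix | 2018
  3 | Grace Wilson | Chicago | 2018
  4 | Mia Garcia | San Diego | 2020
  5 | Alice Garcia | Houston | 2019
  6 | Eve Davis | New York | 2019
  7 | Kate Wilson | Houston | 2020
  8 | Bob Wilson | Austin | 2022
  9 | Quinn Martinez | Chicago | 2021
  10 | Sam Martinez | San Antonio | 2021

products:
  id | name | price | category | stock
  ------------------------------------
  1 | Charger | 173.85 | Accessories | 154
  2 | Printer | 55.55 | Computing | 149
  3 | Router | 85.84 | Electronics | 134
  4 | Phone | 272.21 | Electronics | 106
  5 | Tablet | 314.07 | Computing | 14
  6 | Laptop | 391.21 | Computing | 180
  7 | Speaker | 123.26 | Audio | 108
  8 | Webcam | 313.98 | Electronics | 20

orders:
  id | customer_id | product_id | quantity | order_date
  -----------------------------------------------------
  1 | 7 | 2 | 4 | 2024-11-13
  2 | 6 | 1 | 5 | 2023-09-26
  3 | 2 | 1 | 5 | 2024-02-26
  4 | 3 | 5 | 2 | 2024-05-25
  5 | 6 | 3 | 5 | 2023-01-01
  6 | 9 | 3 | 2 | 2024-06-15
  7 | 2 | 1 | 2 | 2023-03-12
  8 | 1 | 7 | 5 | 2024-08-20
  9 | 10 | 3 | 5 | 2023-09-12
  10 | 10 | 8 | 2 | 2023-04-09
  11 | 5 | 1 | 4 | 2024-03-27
SELECT p.name, COUNT(*) AS n FROM orders c JOIN customers p ON c.customer_id = p.id GROUP BY p.id, p.name HAVING COUNT(*) >= 3

Execution result:
(no rows)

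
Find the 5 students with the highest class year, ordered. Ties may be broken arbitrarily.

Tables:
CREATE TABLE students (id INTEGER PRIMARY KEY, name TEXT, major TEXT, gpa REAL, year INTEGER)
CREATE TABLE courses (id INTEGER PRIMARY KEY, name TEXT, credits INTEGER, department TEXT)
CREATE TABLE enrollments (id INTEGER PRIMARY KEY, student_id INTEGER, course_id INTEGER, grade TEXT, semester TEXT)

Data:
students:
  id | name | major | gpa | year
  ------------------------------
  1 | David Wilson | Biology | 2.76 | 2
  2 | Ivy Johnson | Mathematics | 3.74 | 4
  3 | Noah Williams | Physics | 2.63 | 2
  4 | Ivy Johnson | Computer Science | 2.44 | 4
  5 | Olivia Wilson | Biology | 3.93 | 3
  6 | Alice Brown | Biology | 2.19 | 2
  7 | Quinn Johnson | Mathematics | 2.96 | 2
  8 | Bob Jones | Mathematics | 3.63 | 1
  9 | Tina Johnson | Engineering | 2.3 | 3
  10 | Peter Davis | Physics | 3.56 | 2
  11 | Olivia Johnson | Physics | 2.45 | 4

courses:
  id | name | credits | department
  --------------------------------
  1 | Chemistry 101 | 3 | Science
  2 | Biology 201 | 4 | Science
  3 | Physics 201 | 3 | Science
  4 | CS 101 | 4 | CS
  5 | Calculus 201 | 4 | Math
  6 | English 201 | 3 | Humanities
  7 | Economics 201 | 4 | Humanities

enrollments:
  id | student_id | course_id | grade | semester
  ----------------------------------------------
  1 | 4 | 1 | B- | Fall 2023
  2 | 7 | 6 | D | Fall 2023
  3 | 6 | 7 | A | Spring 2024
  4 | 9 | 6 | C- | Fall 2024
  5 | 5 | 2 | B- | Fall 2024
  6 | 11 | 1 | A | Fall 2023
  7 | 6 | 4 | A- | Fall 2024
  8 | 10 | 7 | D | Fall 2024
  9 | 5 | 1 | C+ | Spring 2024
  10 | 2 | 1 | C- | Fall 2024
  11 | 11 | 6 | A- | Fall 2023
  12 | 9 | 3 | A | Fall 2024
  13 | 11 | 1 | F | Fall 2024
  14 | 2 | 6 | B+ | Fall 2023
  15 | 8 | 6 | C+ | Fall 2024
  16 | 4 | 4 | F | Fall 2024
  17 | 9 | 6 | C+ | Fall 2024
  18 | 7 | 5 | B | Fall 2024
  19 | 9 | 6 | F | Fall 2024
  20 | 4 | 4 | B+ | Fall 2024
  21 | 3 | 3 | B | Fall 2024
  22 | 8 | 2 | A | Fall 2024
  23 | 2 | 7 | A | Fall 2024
SELECT name, year FROM students ORDER BY year DESC LIMIT 5

Execution result:
name | year
Ivy Johnson | 4
Ivy Johnson | 4
Olivia Johnson | 4
Olivia Wilson | 3
Tina Johnson | 3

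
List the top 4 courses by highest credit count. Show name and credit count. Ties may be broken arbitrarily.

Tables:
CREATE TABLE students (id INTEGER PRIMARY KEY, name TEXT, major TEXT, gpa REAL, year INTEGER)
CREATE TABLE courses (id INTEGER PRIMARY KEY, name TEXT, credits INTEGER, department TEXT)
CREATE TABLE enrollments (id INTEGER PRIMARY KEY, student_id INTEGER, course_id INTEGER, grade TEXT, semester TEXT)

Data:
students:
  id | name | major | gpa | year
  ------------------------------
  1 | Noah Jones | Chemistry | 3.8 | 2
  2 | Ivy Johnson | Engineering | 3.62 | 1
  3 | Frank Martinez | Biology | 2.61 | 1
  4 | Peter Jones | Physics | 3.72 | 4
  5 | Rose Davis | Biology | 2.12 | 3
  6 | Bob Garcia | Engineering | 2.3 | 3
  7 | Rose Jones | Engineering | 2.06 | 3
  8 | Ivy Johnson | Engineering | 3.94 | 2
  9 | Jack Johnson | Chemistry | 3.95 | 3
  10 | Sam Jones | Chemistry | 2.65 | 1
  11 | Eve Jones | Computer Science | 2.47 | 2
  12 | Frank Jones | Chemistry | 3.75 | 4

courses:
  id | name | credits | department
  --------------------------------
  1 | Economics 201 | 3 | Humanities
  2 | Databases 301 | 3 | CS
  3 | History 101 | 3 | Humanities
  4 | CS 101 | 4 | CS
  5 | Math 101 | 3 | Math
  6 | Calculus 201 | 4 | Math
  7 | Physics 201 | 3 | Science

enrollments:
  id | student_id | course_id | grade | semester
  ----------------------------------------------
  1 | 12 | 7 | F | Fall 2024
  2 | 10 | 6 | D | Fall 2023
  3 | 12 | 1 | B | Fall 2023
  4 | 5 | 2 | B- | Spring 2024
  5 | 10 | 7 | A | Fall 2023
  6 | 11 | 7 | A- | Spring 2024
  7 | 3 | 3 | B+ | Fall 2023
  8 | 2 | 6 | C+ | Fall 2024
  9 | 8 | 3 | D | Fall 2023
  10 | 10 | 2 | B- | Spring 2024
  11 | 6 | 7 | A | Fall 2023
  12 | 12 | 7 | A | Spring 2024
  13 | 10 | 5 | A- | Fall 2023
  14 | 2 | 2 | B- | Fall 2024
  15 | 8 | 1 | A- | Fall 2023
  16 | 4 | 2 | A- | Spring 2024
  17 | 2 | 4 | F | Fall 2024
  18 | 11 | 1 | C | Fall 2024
SELECT name, credits FROM courses ORDER BY credits DESC LIMIT 4

Execution result:
name | credits
CS 101 | 4
Calculus 201 | 4
Economics 201 | 3
Databases 301 | 3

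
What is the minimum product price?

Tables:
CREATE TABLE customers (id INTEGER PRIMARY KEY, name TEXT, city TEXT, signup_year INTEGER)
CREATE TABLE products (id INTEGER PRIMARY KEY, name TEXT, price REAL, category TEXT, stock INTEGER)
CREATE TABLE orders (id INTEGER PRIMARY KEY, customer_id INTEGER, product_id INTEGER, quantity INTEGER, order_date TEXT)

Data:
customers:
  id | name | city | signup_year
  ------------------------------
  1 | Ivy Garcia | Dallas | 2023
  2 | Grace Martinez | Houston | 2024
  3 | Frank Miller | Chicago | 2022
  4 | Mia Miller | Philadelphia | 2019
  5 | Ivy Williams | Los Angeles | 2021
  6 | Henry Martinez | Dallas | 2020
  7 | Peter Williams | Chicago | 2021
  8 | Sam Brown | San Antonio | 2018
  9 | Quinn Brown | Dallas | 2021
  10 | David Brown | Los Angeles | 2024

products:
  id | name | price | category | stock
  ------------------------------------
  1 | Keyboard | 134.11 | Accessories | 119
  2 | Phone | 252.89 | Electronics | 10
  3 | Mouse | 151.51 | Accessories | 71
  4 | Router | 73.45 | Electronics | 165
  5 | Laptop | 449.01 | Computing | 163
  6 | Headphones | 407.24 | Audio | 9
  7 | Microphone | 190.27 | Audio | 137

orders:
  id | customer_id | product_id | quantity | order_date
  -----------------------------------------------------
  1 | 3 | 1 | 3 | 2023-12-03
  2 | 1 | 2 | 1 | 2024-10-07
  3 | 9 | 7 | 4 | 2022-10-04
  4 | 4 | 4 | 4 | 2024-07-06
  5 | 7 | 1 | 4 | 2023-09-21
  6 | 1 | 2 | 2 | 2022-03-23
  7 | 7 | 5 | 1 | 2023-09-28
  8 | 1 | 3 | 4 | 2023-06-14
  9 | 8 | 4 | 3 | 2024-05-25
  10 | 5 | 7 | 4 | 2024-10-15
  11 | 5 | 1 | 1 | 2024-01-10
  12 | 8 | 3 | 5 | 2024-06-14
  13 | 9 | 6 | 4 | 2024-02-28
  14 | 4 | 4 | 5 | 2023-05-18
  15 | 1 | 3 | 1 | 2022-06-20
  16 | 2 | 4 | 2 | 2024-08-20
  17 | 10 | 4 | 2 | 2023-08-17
SELECT MIN(price) FROM products

Execution result:
73.45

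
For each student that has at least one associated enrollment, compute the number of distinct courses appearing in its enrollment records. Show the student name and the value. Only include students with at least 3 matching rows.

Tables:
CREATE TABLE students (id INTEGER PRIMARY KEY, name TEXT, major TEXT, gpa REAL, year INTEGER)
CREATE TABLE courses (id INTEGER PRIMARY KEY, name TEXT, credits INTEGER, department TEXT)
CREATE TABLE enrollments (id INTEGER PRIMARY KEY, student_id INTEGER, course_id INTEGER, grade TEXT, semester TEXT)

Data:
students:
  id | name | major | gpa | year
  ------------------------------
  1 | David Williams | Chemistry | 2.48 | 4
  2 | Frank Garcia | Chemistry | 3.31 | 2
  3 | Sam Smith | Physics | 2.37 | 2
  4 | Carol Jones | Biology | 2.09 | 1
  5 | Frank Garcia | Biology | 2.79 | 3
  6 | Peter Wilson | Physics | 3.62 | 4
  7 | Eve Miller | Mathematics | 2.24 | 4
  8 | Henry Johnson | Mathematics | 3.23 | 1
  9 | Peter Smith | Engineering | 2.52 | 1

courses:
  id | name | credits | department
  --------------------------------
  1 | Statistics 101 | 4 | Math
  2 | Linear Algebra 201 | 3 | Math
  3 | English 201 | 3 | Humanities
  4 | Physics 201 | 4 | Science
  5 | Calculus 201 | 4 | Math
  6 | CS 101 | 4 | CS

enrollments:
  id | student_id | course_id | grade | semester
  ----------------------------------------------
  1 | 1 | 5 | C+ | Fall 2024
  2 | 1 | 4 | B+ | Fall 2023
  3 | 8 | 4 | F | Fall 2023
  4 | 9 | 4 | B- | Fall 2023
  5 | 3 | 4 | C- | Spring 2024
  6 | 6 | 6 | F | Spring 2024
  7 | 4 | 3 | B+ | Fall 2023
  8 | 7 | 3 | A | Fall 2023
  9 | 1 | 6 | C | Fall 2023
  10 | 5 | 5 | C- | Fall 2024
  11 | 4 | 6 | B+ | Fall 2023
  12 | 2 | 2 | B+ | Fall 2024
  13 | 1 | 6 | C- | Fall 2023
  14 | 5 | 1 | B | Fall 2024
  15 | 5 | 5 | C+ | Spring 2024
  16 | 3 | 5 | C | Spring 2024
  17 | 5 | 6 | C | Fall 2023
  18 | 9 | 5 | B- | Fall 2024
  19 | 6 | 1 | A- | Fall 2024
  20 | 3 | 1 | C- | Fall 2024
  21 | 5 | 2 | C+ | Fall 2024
SELECT p.name, COUNT(DISTINCT c.course_id) AS distinct_course_count FROM enrollments c JOIN students p ON c.student_id = p.id GROUP BY p.id, p.name HAVING COUNT(*) >= 3

Execution result:
name | distinct_course_count
David Williams | 3
Sam Smith | 3
Frank Garcia | 4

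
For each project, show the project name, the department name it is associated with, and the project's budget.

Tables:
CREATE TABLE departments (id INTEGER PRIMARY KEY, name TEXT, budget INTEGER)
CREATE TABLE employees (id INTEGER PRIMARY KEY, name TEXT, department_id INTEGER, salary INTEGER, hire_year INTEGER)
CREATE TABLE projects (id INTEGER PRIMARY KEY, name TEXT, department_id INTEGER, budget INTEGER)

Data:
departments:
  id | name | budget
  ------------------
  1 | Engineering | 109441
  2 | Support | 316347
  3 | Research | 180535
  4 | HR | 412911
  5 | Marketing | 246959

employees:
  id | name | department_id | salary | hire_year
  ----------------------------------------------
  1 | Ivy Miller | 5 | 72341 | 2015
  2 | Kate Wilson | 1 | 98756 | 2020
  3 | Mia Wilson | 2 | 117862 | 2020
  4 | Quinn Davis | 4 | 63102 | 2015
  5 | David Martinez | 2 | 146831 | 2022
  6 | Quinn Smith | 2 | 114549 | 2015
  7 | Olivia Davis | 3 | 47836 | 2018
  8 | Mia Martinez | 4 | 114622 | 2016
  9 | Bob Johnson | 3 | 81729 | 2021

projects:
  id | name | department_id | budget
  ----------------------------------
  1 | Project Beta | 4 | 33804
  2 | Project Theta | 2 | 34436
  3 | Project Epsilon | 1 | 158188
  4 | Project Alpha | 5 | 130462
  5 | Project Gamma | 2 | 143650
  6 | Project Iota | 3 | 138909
SELECT c.name, p.name AS department, c.budget FROM projects c JOIN departments p ON c.department_id = p.id

Execution result:
name | department | budget
Project Beta | HR | 33804
Project Theta | Support | 34436
Project Epsilon | Engineering | 158188
Project Alpha | Marketing | 130462
Project Gamma | Support | 143650
Project Iota | Research | 138909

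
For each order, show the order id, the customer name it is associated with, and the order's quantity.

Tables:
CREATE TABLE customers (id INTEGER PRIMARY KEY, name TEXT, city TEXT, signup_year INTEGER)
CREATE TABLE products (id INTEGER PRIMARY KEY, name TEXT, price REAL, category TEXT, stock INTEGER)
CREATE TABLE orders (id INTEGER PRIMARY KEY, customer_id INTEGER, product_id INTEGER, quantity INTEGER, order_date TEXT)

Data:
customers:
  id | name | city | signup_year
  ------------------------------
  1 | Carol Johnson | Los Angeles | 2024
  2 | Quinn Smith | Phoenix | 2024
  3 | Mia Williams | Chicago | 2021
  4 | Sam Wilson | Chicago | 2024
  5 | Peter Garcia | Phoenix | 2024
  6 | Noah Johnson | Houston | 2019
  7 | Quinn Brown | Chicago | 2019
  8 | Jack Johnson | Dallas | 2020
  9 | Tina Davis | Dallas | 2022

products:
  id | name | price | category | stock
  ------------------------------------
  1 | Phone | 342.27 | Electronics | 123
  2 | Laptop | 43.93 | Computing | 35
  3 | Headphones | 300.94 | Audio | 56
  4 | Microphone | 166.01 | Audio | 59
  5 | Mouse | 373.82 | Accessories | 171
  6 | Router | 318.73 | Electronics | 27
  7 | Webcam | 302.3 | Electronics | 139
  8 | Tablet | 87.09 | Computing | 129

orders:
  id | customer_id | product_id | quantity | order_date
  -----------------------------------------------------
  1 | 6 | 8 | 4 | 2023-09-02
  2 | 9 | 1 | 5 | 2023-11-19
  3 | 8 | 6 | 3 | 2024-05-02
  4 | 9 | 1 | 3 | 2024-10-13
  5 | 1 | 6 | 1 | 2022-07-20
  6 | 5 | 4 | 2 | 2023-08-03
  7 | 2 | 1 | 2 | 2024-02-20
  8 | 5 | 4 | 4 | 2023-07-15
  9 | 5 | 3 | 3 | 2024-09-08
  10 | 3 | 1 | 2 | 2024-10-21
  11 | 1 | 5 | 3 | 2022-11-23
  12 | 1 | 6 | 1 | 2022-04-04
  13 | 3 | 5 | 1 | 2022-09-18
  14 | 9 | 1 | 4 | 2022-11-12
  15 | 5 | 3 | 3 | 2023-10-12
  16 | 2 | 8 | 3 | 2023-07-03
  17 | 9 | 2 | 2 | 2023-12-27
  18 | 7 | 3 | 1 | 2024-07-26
SELECT c.id, p.name AS customer, c.quantity FROM orders c JOIN customers p ON c.customer_id = p.id

Execution result:
id | customer | quantity
1 | Noah Johnson | 4
2 | Tina Davis | 5
3 | Jack Johnson | 3
4 | Tina Davis | 3
5 | Carol Johnson | 1
6 | Peter Garcia | 2
7 | Quinn Smith | 2
8 | Peter Garcia | 4
9 | Peter Garcia | 3
10 | Mia Williams | 2
11 | Carol Johnson | 3
12 | Carol Johnson | 1
13 | Mia Williams | 1
14 | Tina Davis | 4
15 | Peter Garcia | 3
16 | Quinn Smith | 3
17 | Tina Davis | 2
18 | Quinn Brown | 1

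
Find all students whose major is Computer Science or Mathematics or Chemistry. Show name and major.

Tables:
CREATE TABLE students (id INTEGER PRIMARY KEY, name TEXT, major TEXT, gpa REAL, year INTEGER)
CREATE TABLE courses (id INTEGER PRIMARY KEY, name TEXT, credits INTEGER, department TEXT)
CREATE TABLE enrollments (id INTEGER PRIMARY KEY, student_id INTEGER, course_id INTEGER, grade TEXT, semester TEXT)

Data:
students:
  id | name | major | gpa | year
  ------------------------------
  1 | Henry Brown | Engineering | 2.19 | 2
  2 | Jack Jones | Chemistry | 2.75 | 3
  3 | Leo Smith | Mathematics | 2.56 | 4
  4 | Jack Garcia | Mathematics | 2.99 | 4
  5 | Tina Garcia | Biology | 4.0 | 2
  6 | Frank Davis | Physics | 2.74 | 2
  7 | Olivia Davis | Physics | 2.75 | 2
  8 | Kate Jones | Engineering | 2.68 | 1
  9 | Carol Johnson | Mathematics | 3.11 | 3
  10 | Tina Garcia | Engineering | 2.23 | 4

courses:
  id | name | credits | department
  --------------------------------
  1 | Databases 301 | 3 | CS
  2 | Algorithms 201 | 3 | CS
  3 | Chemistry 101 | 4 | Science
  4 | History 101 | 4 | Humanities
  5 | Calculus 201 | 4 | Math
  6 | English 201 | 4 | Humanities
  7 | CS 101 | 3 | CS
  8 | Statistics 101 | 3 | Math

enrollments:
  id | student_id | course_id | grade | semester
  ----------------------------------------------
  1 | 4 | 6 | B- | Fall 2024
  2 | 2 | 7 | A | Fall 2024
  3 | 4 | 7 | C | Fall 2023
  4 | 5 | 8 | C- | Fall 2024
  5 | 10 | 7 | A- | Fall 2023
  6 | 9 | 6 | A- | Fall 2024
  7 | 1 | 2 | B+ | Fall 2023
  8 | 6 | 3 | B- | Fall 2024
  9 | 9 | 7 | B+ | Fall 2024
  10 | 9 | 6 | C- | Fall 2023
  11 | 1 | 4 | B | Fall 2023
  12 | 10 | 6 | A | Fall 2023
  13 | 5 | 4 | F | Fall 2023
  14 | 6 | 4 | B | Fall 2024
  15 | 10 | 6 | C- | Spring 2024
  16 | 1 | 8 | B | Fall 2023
SELECT name, major FROM students WHERE major IN ('Computer Science', 'Mathematics', 'Chemistry')

Execution result:
name | major
Jack Jones | Chemistry
Leo Smith | Mathematics
Jack Garcia | Mathematics
Carol Johnson | Mathematics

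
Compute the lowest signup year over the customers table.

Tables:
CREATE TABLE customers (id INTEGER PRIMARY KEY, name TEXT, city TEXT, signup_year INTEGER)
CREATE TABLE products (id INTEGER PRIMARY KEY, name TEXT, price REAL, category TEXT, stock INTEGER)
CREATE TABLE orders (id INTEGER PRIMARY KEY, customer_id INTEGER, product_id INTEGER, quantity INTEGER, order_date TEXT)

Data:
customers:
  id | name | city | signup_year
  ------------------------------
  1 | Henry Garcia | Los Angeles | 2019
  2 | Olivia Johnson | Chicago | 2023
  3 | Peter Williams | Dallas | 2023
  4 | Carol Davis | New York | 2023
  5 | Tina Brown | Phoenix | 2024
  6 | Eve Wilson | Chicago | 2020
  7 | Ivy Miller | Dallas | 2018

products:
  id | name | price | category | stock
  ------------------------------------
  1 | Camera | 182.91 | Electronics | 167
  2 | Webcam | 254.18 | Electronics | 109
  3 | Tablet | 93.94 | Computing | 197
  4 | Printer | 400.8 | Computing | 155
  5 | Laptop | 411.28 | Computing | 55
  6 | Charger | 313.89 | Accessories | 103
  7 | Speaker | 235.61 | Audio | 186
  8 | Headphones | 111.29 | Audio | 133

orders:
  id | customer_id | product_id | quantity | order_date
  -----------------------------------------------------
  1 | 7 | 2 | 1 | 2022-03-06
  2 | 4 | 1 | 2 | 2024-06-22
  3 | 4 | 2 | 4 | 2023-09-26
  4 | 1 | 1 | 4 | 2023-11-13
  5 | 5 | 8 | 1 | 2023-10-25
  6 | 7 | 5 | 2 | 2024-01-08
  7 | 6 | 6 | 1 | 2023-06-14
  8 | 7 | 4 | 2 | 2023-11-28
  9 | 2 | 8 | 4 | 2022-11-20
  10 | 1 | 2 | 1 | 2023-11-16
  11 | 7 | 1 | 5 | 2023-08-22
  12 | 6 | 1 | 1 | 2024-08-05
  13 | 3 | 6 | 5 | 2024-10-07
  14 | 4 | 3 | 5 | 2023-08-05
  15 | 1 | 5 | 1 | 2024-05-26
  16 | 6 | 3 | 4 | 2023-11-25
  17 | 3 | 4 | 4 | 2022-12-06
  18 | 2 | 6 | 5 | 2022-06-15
SELECT MIN(signup_year) FROM customers

Execution result:
2018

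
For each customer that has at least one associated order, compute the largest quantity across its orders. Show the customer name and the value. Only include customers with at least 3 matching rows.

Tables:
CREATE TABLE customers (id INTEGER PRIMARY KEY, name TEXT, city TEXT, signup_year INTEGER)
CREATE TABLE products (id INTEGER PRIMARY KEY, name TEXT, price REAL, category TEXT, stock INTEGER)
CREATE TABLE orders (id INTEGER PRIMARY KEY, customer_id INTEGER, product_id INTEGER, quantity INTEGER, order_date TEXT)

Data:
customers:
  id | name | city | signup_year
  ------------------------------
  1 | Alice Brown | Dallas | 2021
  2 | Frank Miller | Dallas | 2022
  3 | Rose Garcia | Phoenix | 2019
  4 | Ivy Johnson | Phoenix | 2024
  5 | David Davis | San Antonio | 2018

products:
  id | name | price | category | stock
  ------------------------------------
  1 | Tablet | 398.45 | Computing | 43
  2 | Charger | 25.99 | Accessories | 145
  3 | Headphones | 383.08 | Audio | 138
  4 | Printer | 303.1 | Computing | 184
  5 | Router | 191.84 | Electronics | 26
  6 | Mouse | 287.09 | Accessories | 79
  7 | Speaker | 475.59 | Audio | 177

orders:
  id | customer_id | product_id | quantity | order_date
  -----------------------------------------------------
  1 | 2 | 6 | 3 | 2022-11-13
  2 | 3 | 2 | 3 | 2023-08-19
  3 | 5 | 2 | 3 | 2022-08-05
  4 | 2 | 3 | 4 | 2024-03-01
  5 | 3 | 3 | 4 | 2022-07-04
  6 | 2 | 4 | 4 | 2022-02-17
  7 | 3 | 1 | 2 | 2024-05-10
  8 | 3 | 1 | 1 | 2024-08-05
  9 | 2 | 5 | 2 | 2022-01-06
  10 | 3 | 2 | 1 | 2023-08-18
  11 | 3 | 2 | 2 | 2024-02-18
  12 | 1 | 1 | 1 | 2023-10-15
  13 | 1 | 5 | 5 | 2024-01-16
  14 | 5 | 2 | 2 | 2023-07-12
SELECT p.name, MAX(c.quantity) AS max_quantity FROM orders c JOIN customers p ON c.customer_id = p.id GROUP BY p.id, p.name HAVING COUNT(*) >= 3

Execution result:
name | max_quantity
Frank Miller | 4
Rose Garcia | 4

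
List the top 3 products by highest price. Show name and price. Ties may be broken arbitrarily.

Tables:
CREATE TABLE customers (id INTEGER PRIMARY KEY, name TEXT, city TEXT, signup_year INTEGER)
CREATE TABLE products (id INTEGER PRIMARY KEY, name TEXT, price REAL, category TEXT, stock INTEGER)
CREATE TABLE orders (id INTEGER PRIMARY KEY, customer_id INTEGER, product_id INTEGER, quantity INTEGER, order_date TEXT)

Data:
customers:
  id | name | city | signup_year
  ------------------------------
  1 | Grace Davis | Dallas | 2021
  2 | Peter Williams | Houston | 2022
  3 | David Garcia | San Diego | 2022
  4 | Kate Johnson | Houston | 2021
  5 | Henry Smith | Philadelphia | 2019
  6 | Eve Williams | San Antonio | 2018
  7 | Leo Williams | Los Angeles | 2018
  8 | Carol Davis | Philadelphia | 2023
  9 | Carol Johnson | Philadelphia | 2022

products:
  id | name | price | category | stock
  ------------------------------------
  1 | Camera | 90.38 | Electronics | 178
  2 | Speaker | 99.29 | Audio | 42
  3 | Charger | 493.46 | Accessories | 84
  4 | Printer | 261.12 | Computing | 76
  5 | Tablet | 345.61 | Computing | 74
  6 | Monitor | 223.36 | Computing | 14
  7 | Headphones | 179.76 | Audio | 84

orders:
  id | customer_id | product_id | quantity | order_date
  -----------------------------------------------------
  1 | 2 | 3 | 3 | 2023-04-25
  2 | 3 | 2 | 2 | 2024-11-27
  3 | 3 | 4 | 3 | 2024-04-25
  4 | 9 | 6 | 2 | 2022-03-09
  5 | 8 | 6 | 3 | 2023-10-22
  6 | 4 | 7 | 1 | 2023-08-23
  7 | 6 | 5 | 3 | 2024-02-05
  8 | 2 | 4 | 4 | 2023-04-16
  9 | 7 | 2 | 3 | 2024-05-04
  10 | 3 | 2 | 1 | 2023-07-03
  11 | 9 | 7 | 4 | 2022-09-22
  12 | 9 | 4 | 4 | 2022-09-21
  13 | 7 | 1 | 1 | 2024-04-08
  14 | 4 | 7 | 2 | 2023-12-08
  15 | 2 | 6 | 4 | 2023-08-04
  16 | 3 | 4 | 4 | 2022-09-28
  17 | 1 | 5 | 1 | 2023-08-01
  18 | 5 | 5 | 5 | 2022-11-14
SELECT name, price FROM products ORDER BY price DESC LIMIT 3

Execution result:
name | price
Charger | 493.46
Tablet | 345.61
Printer | 261.12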